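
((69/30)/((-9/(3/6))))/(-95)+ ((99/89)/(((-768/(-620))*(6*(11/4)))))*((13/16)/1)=8876141/194803200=0.05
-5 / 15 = -1 / 3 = -0.33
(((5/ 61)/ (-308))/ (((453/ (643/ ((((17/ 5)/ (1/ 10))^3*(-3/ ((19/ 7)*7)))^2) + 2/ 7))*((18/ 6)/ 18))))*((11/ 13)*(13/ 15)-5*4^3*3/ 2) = 28558923166423/ 59164986472276608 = 0.00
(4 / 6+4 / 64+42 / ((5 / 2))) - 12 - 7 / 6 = 349 / 80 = 4.36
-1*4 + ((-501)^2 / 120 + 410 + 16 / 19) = 1898873 / 760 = 2498.52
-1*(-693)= 693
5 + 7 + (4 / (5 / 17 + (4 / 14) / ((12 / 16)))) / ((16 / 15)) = 16923 / 964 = 17.55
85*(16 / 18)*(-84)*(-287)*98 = 535519040 / 3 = 178506346.67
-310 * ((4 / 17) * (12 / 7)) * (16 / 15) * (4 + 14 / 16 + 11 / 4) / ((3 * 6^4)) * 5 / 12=-9455 / 86751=-0.11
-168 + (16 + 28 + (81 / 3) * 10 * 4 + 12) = 968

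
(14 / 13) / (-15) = -14 / 195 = -0.07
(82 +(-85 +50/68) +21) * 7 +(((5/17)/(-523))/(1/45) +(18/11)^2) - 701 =-1220401207/2151622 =-567.20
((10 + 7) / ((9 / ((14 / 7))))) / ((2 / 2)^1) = 34 / 9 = 3.78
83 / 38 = 2.18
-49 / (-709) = 49 / 709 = 0.07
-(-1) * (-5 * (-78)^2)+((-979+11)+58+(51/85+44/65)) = -2036367/65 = -31328.72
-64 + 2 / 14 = -447 / 7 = -63.86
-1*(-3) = 3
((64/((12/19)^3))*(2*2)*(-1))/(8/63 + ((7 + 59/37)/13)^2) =-11108335693/6166275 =-1801.47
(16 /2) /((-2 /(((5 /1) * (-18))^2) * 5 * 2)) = -3240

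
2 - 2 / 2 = 1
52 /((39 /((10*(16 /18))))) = 320 /27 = 11.85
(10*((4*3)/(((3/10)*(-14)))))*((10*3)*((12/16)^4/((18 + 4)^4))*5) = -151875/26236672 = -0.01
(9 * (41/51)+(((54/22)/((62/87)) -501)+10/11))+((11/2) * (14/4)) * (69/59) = -638760269/1368092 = -466.90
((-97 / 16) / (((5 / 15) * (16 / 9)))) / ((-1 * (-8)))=-2619 / 2048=-1.28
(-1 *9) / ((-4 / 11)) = 99 / 4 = 24.75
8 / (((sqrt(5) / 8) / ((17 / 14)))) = 544 * sqrt(5) / 35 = 34.75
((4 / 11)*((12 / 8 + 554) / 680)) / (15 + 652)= 101 / 226780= 0.00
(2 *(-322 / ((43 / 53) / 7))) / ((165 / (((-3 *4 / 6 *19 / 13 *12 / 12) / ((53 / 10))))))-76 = -1059364 / 18447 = -57.43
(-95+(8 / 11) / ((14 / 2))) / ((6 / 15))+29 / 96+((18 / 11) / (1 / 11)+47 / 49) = -11279105 / 51744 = -217.98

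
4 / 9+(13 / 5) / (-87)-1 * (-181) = 181.41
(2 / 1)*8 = 16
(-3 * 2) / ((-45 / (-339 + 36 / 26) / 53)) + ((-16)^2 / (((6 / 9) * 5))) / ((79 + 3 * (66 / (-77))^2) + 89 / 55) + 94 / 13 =-2377.66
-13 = -13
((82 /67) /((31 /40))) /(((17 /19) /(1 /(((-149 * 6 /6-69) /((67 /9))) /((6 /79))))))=-62320 /13613991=-0.00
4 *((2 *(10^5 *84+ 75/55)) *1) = 67200010.91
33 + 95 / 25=184 / 5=36.80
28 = 28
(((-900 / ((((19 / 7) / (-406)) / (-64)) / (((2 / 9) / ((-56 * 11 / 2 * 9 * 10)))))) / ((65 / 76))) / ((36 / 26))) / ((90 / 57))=493696 / 13365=36.94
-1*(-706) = 706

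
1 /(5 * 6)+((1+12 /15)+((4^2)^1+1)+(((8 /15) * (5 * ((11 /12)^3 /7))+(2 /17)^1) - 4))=1175527 /77112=15.24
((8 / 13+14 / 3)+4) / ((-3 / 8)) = -2896 / 117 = -24.75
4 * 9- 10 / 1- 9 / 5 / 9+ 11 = 184 / 5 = 36.80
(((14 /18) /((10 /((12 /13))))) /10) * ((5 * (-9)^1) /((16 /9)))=-189 /1040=-0.18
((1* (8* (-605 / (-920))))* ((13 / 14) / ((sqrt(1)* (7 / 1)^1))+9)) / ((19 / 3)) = 324885 / 42826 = 7.59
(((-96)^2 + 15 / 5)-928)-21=8270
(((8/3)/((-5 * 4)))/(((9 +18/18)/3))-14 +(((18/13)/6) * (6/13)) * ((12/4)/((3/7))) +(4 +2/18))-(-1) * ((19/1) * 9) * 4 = 25659904/38025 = 674.82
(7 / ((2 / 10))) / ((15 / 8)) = 56 / 3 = 18.67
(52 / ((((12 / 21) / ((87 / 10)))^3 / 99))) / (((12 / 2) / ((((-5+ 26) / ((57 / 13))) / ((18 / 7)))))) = 6858135997713 / 1216000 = 5639914.47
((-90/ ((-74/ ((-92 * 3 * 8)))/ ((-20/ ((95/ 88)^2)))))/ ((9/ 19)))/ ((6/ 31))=353374208/ 703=502666.01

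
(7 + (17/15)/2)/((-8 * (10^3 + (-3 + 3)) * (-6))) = 227/1440000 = 0.00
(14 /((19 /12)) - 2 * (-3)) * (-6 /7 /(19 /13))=-21996 /2527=-8.70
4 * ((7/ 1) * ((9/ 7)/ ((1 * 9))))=4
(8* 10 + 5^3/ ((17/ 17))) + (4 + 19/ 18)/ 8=29611/ 144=205.63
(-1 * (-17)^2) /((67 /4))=-1156 /67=-17.25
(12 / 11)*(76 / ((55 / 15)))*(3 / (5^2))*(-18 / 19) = -2.57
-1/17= -0.06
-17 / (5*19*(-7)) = 17 / 665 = 0.03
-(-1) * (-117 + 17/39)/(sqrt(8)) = -41.21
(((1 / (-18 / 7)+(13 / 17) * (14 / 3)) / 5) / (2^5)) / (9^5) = 973 / 2891039040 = 0.00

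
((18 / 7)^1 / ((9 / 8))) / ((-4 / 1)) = -4 / 7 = -0.57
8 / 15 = 0.53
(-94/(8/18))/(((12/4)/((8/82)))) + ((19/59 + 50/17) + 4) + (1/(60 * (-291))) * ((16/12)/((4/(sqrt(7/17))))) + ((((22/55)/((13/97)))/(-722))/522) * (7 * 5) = 38773604377/100740904758 - sqrt(119)/890460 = 0.38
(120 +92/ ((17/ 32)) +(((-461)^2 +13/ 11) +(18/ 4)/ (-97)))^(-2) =0.00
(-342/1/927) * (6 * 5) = -1140/103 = -11.07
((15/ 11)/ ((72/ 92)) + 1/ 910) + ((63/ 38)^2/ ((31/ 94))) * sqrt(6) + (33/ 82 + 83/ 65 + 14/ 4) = 4261832/ 615615 + 186543 * sqrt(6)/ 22382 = 27.34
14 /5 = 2.80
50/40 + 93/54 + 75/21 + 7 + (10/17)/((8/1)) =14584/1071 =13.62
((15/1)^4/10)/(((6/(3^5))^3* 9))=597871125/16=37366945.31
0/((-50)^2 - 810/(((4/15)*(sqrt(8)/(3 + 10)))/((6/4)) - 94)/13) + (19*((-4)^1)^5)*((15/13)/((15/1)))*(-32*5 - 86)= 4786176/13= 368167.38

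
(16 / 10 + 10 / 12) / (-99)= -73 / 2970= -0.02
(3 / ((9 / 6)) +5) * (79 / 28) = 79 / 4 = 19.75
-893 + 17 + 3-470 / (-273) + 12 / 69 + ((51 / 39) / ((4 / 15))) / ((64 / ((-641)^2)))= 49205924125 / 1607424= 30611.66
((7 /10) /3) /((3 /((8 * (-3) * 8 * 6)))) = -448 /5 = -89.60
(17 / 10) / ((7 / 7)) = 17 / 10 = 1.70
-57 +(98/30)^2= -10424/225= -46.33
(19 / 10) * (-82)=-779 / 5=-155.80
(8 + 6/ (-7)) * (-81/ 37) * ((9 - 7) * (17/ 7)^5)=-11500841700/ 4353013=-2642.04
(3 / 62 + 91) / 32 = 5645 / 1984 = 2.85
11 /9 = 1.22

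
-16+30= 14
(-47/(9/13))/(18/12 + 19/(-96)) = -19552/375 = -52.14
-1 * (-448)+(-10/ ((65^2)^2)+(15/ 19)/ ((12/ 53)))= 122501698973/ 271329500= 451.49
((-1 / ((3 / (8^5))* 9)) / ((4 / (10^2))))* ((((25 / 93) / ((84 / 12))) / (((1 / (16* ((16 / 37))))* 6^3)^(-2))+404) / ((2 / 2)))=-78470965600 / 5859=-13393235.30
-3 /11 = -0.27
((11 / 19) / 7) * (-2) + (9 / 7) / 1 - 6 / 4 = -101 / 266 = -0.38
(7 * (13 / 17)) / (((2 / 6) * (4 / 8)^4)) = 4368 / 17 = 256.94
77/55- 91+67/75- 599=-51578/75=-687.71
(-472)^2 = 222784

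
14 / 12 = 7 / 6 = 1.17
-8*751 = -6008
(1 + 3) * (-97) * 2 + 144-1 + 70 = -563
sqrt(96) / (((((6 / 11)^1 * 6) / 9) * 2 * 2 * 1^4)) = 11 * sqrt(6) / 4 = 6.74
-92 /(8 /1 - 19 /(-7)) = -644 /75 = -8.59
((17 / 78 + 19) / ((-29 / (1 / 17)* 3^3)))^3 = -3368254499 / 1119221020953469512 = -0.00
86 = 86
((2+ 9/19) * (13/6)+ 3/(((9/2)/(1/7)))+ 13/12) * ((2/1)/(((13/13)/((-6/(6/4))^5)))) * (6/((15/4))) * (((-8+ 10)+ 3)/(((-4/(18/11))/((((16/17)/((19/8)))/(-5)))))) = -1641283584/472549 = -3473.26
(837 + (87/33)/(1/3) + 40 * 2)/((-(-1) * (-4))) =-5087/22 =-231.23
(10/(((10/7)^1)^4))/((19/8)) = 1.01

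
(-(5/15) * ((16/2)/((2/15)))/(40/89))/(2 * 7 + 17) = -89/62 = -1.44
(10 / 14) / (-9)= -5 / 63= -0.08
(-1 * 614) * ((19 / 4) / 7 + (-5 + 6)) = -14429 / 14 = -1030.64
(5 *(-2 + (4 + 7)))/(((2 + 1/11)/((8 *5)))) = 860.87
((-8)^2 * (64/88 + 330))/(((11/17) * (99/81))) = 35623296/1331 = 26764.31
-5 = -5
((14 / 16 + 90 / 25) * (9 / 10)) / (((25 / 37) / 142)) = 4232097 / 5000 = 846.42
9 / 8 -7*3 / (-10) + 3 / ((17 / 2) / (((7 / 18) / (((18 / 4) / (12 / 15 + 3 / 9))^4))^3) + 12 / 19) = 21825027876796618854425657235881 / 6767450501596342627796749241960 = 3.23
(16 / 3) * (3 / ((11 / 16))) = 256 / 11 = 23.27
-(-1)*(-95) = -95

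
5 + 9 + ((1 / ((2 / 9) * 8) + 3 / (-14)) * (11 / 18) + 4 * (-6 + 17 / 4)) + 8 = 10223 / 672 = 15.21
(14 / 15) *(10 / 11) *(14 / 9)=392 / 297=1.32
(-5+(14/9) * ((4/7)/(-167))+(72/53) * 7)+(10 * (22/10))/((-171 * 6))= 20353840/4540563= 4.48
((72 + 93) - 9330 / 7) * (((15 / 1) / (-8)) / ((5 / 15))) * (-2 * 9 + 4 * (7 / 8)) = -10668375 / 112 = -95253.35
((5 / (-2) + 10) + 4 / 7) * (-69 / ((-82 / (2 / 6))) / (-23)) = -113 / 1148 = -0.10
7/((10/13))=91/10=9.10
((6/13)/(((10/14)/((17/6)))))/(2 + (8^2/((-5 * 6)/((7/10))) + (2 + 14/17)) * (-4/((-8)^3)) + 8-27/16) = 485520/2207231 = 0.22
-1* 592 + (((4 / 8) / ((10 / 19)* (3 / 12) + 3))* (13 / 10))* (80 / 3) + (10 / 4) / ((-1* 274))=-114735449 / 195636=-586.47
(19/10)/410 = 19/4100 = 0.00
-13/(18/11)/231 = -13/378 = -0.03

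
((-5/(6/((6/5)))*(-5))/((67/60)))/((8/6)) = 225/67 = 3.36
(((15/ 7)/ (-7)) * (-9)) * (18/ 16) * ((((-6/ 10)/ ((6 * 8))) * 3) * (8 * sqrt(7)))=-729 * sqrt(7)/ 784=-2.46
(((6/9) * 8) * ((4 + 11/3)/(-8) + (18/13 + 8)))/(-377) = -5258/44109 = -0.12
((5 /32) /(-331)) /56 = -5 /593152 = -0.00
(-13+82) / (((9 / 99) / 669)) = 507771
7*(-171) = -1197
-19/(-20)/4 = 0.24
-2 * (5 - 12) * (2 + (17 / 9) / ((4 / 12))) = 322 / 3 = 107.33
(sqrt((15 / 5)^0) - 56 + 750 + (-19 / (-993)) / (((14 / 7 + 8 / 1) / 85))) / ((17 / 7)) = 9664151 / 33762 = 286.24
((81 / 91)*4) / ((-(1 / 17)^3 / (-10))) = 174924.40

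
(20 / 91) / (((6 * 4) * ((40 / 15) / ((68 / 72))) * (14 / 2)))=85 / 183456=0.00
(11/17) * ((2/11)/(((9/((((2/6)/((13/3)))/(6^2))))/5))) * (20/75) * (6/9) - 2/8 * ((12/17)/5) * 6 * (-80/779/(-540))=-9692/627519555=-0.00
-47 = -47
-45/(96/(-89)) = 1335/32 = 41.72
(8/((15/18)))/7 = 48/35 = 1.37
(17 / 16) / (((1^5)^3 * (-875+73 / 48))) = -51 / 41927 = -0.00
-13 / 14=-0.93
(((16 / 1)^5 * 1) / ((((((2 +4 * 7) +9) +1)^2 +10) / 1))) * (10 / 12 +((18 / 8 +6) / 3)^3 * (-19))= -620191744 / 2415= -256808.18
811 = 811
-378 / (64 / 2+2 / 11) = -693 / 59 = -11.75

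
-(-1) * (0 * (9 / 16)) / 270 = 0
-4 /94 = -2 /47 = -0.04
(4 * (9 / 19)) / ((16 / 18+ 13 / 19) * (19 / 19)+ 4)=324 / 953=0.34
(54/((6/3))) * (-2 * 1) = -54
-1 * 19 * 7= -133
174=174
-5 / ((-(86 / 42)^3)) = 46305 / 79507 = 0.58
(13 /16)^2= 169 /256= 0.66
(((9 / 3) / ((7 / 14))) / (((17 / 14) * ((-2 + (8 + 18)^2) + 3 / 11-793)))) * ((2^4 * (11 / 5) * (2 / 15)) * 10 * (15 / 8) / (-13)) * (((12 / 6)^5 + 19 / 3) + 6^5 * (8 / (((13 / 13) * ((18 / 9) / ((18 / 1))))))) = 22763714512 / 144313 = 157738.49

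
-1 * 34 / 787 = -34 / 787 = -0.04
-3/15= -0.20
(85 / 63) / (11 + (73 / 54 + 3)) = 510 / 5803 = 0.09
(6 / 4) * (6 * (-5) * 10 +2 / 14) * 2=-6297 / 7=-899.57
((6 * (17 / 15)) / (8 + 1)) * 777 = 8806 / 15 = 587.07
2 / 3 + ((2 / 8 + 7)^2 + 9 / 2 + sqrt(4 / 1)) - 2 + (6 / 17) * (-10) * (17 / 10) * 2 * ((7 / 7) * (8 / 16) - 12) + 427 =622.73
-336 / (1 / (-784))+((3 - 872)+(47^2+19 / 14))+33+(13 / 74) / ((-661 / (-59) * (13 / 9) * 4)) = 362665715273 / 1369592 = 264798.36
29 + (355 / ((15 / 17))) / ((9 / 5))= 6818 / 27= 252.52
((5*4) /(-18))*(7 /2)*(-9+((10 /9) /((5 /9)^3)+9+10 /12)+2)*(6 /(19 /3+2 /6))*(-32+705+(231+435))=-13094081 /300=-43646.94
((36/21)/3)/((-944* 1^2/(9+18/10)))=-27/4130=-0.01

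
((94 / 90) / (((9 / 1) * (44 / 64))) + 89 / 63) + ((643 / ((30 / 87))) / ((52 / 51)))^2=5640716115905653 / 1686484800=3344658.73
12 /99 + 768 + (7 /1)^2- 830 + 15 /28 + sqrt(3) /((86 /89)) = -11405 /924 + 89 * sqrt(3) /86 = -10.55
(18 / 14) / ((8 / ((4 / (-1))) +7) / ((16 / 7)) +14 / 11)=0.37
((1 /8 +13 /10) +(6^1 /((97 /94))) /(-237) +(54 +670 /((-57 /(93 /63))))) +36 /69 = 325488758461 /8438802120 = 38.57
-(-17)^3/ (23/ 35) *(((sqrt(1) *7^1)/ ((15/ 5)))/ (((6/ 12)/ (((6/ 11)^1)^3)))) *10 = 1733306400/ 30613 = 56619.95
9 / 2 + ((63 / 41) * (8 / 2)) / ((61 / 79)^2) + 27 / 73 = 338089743 / 22273906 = 15.18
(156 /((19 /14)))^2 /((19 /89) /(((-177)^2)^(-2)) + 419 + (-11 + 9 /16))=0.00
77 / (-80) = -77 / 80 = -0.96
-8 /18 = -4 /9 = -0.44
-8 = -8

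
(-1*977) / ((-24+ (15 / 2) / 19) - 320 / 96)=36.27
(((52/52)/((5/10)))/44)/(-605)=-1/13310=-0.00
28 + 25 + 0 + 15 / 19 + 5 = 1117 / 19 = 58.79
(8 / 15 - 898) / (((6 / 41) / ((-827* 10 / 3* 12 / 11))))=1825824136 / 99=18442668.04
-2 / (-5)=2 / 5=0.40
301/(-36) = -301/36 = -8.36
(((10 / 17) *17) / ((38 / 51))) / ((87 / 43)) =3655 / 551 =6.63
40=40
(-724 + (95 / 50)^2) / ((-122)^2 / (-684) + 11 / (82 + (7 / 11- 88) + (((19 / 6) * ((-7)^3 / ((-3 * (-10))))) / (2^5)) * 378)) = 18777433387383 / 567856746700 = 33.07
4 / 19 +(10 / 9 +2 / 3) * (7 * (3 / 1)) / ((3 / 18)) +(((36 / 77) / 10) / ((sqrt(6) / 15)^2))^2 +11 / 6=229.12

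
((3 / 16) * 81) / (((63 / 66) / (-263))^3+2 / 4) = 5883714277551 / 193702509134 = 30.38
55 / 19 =2.89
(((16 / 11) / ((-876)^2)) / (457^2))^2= 0.00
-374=-374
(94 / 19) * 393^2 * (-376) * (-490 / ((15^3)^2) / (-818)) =-29720380816 / 1967034375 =-15.11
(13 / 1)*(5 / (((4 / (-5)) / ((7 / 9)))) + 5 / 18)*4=-715 / 3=-238.33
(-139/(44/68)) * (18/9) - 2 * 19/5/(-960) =-11342191/26400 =-429.63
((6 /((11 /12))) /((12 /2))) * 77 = 84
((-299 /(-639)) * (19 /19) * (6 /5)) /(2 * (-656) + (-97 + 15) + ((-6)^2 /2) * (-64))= -299 /1355745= -0.00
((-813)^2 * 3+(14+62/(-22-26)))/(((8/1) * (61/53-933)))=-2522273869/9482496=-265.99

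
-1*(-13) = 13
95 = 95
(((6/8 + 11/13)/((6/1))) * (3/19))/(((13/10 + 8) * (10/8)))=83/22971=0.00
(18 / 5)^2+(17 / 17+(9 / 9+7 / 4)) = 1671 / 100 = 16.71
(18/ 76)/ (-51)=-3/ 646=-0.00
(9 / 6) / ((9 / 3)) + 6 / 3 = 5 / 2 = 2.50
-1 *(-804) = 804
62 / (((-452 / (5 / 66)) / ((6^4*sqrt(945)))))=-414.00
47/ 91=0.52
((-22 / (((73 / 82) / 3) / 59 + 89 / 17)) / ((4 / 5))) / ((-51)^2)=-133045 / 65942337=-0.00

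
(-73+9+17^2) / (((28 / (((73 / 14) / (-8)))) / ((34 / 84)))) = -2.12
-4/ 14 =-2/ 7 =-0.29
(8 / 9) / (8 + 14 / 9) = 4 / 43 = 0.09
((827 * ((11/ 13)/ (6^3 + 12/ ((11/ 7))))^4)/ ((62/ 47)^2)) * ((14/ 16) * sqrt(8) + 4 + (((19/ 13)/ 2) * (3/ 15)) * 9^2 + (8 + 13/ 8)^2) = 2741200148698781 * sqrt(2)/ 16082635086875036160000 + 176718516386249285459/ 16725940490350037606400000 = 0.00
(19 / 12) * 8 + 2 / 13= 500 / 39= 12.82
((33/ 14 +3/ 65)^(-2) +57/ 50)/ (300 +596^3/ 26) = 4082445029/ 25315840711884600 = 0.00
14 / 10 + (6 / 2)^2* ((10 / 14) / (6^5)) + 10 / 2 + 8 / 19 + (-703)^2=283956642619 / 574560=494215.82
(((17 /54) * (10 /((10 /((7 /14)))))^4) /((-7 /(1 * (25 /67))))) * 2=-425 /202608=-0.00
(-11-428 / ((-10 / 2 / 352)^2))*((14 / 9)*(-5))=742436618 / 45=16498591.51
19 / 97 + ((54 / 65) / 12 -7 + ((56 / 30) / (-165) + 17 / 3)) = -6738431 / 6241950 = -1.08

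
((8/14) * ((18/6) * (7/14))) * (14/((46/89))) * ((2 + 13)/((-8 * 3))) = -14.51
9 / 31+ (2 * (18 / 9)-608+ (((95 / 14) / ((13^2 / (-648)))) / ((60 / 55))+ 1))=-22977837 / 36673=-626.56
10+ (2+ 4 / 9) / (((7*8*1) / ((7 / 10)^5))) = 36026411 / 3600000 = 10.01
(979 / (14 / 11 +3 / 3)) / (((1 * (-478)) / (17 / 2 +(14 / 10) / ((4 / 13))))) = -2810709 / 239000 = -11.76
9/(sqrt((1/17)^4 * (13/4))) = 5202 * sqrt(13)/13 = 1442.78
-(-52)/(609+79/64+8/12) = 9984/117293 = 0.09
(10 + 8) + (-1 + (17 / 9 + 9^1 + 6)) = 305 / 9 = 33.89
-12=-12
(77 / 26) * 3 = 8.88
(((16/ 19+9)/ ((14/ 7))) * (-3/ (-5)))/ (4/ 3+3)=0.68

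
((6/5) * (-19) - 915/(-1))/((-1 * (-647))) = 4461/3235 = 1.38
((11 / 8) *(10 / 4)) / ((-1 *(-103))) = 55 / 1648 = 0.03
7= 7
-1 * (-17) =17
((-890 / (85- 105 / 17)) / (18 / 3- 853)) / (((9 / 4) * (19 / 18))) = 6052 / 1078231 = 0.01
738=738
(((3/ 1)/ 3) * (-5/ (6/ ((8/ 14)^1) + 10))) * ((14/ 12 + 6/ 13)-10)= 3265/ 1599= 2.04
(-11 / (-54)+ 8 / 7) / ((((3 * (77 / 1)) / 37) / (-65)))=-1224145 / 87318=-14.02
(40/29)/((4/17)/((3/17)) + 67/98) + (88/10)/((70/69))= 28163046/3009475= 9.36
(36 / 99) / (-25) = -4 / 275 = -0.01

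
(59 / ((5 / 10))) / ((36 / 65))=3835 / 18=213.06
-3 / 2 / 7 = -3 / 14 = -0.21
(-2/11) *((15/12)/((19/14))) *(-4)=140/209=0.67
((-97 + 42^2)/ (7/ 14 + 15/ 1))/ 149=3334/ 4619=0.72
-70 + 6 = -64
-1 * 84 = -84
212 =212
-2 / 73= -0.03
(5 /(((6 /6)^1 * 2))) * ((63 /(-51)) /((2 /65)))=-6825 /68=-100.37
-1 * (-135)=135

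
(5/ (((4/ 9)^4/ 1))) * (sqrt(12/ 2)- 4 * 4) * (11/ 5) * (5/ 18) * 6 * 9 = -1082565/ 16 + 1082565 * sqrt(6)/ 256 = -57301.98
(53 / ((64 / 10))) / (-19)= -265 / 608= -0.44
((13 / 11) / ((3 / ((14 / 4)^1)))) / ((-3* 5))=-91 / 990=-0.09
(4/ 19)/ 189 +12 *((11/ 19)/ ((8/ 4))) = 12478/ 3591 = 3.47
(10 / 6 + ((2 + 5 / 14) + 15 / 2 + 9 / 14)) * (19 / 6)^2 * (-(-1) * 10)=131765 / 108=1220.05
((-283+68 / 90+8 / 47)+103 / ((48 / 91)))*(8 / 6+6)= -32311697 / 50760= -636.56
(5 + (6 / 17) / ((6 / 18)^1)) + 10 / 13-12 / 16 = 5373 / 884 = 6.08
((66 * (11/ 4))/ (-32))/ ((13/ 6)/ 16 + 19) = -99/ 334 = -0.30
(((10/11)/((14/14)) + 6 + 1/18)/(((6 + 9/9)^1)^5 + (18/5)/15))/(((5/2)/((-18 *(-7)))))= 96530/4621991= 0.02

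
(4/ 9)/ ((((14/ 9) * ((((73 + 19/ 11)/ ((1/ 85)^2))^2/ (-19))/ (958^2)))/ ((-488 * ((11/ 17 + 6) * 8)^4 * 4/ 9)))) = 1375287605427393800175616/ 46397606955964464375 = 29641.35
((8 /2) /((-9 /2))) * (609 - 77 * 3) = -336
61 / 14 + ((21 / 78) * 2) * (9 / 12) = 1733 / 364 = 4.76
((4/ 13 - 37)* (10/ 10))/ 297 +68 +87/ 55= 69.46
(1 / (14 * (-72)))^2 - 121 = -122943743 / 1016064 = -121.00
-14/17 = -0.82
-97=-97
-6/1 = -6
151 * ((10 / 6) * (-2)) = -1510 / 3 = -503.33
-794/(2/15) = -5955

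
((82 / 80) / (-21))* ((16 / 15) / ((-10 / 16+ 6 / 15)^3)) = 209920 / 45927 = 4.57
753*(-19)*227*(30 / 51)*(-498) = 16173491220 / 17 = 951381836.47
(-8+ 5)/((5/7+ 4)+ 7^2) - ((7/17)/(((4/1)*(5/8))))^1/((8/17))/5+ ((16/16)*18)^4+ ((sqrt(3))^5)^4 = 1541833817/9400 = 164024.87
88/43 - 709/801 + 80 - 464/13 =20359181/447759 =45.47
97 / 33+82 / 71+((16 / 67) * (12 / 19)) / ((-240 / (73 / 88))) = 122103341 / 29826390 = 4.09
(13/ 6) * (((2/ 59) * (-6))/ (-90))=13/ 2655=0.00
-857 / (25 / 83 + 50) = -71131 / 4175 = -17.04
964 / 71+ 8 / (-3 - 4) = 6180 / 497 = 12.43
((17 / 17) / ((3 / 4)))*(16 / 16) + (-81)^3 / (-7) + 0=1594351 / 21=75921.48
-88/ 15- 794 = -11998/ 15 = -799.87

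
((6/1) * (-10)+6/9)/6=-89/9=-9.89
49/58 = 0.84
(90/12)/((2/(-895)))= -13425/4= -3356.25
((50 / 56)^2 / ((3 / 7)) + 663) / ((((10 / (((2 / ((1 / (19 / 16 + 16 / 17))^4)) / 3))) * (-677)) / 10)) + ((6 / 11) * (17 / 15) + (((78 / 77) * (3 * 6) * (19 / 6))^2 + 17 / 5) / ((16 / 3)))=107731798692161181913 / 175766345137782784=612.93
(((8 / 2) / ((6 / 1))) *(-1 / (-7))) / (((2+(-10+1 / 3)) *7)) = -2 / 1127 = -0.00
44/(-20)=-2.20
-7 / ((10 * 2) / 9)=-3.15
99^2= 9801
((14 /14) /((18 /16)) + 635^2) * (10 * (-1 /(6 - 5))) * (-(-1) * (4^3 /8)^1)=-290322640 /9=-32258071.11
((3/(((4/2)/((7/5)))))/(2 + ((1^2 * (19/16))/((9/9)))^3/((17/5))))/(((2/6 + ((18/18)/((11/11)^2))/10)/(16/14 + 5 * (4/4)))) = 8982528/752089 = 11.94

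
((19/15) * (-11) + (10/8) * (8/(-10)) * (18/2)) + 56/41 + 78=56.43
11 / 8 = 1.38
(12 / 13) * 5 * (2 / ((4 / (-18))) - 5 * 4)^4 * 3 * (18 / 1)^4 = 13364555446080 / 13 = 1028042726621.54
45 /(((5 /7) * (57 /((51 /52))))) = 1071 /988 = 1.08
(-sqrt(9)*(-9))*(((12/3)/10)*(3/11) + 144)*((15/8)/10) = 321003/440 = 729.55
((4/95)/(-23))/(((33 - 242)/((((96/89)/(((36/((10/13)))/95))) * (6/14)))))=320/38931893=0.00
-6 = -6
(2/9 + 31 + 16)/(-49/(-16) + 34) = 6800/5337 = 1.27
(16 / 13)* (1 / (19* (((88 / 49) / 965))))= 94570 / 2717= 34.81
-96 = -96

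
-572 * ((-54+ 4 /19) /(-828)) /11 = -13286 /3933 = -3.38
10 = 10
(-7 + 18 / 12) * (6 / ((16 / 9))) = -297 / 16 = -18.56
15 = 15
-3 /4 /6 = -1 /8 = -0.12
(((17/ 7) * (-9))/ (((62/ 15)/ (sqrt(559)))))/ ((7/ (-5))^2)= -57375 * sqrt(559)/ 21266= -63.79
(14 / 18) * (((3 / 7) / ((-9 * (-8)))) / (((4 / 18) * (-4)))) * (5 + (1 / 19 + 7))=-229 / 3648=-0.06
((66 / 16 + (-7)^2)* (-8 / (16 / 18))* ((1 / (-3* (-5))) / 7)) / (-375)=17 / 1400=0.01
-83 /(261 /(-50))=4150 /261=15.90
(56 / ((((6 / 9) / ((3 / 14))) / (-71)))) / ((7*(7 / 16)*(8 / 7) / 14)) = -5112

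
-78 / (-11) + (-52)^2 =2711.09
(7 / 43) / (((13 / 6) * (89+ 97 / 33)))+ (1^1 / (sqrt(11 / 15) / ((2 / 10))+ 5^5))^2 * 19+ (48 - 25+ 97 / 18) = 18596952852253140208867 / 655059672344071383480 - 7125 * sqrt(165) / 17166073242248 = 28.39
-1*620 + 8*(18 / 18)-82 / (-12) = -3631 / 6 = -605.17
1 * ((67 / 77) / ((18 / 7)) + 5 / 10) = 83 / 99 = 0.84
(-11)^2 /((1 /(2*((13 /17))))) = 3146 /17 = 185.06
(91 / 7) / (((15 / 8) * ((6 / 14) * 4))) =182 / 45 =4.04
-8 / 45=-0.18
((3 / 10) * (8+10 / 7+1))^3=10503459 / 343000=30.62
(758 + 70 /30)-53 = 2122 /3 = 707.33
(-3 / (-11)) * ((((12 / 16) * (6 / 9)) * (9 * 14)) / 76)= 189 / 836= 0.23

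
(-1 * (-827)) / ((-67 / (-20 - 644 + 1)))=548301 / 67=8183.60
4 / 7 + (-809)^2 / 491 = 4583331 / 3437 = 1333.53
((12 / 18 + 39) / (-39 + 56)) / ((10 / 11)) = 77 / 30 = 2.57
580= 580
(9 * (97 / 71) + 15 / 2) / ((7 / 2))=2811 / 497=5.66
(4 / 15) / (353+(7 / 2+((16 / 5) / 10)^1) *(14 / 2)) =40 / 56961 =0.00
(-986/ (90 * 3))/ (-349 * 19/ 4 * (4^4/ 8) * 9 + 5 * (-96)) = 493/ 64518120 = 0.00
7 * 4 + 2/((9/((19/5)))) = 1298/45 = 28.84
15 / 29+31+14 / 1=1320 / 29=45.52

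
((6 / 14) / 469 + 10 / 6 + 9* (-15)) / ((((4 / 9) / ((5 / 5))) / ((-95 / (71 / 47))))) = 18866.07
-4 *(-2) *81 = 648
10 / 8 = 1.25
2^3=8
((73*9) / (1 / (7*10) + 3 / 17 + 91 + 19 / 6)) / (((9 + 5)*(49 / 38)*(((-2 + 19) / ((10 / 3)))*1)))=312075 / 4126486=0.08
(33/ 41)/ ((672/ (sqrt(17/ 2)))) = 11 * sqrt(34)/ 18368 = 0.00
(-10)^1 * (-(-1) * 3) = -30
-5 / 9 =-0.56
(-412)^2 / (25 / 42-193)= -7129248 / 8081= -882.22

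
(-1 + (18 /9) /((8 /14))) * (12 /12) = 5 /2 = 2.50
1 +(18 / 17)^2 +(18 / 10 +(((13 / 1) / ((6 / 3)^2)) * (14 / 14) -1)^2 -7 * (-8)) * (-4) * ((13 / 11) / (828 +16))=94927887 / 53661520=1.77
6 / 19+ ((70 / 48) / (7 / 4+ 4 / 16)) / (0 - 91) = 3649 / 11856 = 0.31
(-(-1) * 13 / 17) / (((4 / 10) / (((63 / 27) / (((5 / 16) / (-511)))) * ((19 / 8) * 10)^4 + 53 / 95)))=-71963174716303 / 31008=-2320793818.25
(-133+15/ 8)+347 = 1727/ 8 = 215.88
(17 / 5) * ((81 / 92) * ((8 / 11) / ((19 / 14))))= 38556 / 24035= 1.60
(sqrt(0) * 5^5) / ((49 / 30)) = 0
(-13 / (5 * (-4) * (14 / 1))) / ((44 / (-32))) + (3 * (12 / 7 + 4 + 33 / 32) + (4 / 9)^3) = 26033693 / 1283040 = 20.29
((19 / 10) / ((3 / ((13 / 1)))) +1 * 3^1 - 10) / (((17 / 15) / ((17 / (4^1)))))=4.62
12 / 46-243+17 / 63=-351338 / 1449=-242.47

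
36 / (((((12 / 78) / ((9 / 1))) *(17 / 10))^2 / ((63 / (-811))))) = -3311.59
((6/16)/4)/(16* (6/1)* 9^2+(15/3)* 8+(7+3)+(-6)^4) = 3/291904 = 0.00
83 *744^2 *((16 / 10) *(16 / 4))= 1470191616 / 5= 294038323.20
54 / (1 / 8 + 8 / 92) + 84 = 4404 / 13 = 338.77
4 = 4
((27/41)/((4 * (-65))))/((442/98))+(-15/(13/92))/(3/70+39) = -5836489253/2146188460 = -2.72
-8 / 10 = -4 / 5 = -0.80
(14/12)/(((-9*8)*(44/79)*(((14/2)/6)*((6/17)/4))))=-1343/4752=-0.28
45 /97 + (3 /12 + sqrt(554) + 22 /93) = 34297 /36084 + sqrt(554) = 24.49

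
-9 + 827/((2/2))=818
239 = 239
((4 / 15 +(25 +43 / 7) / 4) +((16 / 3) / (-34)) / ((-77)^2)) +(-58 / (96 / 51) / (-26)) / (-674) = 3412737632533 / 423911167680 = 8.05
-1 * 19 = -19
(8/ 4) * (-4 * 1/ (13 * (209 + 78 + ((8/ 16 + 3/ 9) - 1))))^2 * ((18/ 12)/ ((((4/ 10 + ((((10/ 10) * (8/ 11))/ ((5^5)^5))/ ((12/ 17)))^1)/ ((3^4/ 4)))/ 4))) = 344138145446777343750000/ 492280341893434528790817409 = 0.00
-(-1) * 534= 534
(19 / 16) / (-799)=-19 / 12784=-0.00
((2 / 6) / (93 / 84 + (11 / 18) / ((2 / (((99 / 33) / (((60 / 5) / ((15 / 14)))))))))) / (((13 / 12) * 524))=672 / 1360697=0.00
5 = 5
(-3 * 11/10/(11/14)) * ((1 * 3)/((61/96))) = -6048/305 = -19.83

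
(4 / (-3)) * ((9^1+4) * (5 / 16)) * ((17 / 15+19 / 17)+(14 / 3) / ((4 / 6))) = -30667 / 612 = -50.11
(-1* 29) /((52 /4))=-29 /13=-2.23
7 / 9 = 0.78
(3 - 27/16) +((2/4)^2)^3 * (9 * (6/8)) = 363/256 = 1.42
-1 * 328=-328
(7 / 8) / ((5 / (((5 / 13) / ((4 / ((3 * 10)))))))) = 105 / 208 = 0.50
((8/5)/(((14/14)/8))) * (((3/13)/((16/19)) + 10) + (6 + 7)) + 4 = 19624/65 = 301.91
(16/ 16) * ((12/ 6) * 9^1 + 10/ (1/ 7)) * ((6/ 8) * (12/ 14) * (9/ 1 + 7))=6336/ 7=905.14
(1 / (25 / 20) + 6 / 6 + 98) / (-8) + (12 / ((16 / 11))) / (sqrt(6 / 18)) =-499 / 40 + 33 * sqrt(3) / 4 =1.81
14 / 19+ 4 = 90 / 19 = 4.74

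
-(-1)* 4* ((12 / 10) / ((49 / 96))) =2304 / 245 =9.40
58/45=1.29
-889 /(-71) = 889 /71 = 12.52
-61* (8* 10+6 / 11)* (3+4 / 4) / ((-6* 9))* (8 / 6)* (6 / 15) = 864736 / 4455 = 194.10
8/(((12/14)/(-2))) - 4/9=-172/9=-19.11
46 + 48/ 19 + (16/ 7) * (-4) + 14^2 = 31306/ 133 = 235.38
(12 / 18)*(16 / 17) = 32 / 51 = 0.63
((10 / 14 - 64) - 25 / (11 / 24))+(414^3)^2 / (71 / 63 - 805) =-555112037302404767 / 88627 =-6263464150906.66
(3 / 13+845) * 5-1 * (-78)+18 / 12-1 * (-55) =113377 / 26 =4360.65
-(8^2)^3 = -262144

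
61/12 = 5.08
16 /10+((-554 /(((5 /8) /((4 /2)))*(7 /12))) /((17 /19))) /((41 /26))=-10501352 /4879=-2152.36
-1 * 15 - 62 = -77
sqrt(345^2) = 345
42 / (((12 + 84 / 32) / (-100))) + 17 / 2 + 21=-20099 / 78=-257.68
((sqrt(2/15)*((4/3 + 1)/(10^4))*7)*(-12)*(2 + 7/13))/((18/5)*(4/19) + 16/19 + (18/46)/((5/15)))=-0.01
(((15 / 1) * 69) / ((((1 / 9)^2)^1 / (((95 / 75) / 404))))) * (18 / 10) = 955719 / 2020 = 473.13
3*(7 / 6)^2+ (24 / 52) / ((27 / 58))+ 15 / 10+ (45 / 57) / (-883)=51615809 / 7851636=6.57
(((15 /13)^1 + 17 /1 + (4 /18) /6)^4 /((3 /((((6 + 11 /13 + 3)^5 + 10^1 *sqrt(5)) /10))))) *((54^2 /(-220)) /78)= -571075402642087529676800 /9949385215234179 - 332409633930125 *sqrt(5) /53593174206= -57411928.43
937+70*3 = 1147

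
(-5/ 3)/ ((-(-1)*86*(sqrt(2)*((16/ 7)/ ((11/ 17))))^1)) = -385*sqrt(2)/ 140352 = -0.00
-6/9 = -2/3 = -0.67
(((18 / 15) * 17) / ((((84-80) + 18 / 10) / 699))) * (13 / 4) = 463437 / 58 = 7990.29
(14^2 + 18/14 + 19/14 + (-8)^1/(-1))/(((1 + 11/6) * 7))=8679/833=10.42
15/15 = 1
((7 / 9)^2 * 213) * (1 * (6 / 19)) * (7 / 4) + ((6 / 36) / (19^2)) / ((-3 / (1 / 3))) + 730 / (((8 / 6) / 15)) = 8283.71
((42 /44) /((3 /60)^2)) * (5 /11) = 21000 /121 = 173.55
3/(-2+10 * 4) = 3/38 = 0.08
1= 1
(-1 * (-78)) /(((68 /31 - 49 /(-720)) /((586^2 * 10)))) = 459875923200 /3883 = 118433150.45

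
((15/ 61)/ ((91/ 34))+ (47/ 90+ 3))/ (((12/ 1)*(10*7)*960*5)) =1805567/ 2014346880000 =0.00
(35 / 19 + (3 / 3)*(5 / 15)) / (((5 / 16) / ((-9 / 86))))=-2976 / 4085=-0.73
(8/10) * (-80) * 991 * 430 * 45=-1227254400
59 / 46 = 1.28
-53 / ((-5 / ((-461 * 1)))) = -24433 / 5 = -4886.60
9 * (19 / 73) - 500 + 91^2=568184 / 73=7783.34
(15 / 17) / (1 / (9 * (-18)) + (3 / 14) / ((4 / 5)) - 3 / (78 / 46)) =-0.59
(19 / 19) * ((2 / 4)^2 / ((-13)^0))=1 / 4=0.25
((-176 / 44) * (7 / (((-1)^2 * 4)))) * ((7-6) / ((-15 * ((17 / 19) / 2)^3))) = 384104 / 73695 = 5.21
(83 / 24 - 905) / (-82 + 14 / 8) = 11.23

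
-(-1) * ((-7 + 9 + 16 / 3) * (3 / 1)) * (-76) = -1672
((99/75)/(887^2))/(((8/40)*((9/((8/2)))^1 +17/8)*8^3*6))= 11/17623625600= 0.00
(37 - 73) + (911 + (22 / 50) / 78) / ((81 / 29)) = 290.16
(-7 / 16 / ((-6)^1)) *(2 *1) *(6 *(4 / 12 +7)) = 6.42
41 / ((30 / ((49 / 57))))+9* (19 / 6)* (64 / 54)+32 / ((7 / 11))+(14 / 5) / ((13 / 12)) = 87.82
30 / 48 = 5 / 8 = 0.62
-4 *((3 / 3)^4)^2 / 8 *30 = -15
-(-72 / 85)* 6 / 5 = 432 / 425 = 1.02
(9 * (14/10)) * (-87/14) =-783/10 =-78.30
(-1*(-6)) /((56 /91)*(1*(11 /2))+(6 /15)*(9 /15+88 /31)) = 10075 /7993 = 1.26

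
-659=-659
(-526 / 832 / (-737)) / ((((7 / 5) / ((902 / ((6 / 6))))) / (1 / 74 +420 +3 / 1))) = 1687701245 / 7218848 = 233.79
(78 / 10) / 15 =13 / 25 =0.52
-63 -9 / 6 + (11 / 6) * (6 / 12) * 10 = -166 / 3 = -55.33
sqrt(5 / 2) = sqrt(10) / 2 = 1.58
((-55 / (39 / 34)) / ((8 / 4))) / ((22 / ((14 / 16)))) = -595 / 624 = -0.95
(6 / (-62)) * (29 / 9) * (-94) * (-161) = -438886 / 93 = -4719.20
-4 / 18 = -2 / 9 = -0.22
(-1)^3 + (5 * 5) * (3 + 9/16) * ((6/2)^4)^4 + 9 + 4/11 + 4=674757353851/176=3833848601.43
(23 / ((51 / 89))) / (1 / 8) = 16376 / 51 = 321.10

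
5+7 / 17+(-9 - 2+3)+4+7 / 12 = 2.00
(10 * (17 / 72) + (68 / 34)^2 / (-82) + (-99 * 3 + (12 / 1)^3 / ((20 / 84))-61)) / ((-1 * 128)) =-50936113 / 944640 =-53.92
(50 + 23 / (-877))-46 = 3485 / 877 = 3.97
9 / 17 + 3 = 60 / 17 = 3.53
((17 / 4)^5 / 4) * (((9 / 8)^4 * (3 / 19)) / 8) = 27947045331 / 2550136832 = 10.96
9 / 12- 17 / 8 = -11 / 8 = -1.38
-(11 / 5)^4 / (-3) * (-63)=-307461 / 625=-491.94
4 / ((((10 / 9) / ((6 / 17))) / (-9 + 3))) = -7.62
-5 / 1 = -5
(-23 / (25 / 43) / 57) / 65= -989 / 92625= -0.01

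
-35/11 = -3.18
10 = 10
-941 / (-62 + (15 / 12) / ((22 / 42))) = 41404 / 2623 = 15.78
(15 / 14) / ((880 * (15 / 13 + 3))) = 13 / 44352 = 0.00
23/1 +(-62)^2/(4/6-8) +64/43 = -236355/473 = -499.69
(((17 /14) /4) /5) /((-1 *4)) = -17 /1120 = -0.02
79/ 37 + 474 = 17617/ 37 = 476.14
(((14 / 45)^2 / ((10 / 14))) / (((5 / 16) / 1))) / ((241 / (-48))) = -0.09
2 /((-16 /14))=-1.75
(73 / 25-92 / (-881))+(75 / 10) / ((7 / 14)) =396988 / 22025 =18.02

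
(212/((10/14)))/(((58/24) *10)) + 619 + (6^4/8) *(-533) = -62143171/725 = -85714.72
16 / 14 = 8 / 7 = 1.14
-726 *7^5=-12201882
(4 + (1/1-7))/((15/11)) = -22/15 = -1.47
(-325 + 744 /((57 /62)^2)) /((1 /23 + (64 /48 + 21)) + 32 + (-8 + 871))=13830751 /22850939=0.61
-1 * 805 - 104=-909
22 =22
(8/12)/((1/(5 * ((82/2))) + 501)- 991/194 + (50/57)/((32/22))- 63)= 0.00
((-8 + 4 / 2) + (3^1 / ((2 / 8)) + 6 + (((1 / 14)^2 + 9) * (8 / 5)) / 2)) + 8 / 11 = 10743 / 539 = 19.93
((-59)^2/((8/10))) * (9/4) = 156645/16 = 9790.31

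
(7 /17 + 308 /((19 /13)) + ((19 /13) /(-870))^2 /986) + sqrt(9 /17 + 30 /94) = sqrt(541722) /799 + 505992344300659 /2396380217400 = 212.07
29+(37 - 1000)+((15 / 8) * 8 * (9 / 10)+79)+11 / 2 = -836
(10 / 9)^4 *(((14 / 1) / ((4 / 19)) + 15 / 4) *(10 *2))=14050000 / 6561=2141.44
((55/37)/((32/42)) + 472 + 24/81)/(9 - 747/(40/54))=-37901845/79876044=-0.47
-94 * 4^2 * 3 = -4512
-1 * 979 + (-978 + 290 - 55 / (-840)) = -280045 / 168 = -1666.93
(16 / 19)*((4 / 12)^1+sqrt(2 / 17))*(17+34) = 272 / 19+48*sqrt(34) / 19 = 29.05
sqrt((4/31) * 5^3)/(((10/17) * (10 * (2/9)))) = 153 * sqrt(155)/620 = 3.07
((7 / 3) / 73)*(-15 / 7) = -5 / 73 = -0.07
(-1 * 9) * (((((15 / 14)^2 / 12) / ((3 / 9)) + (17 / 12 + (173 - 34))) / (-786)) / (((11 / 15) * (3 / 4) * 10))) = 30085 / 102704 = 0.29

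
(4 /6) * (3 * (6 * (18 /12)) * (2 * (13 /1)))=468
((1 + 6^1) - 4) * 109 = 327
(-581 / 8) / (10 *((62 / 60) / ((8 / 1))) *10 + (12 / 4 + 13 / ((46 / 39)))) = -40089 / 14870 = -2.70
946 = 946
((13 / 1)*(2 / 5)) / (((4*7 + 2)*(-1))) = -13 / 75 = -0.17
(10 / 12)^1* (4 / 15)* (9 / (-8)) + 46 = 45.75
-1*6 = -6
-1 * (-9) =9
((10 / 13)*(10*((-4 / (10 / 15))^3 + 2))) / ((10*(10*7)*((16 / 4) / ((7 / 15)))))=-107 / 390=-0.27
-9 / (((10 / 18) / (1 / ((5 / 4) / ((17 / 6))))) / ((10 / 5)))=-1836 / 25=-73.44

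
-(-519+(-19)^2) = 158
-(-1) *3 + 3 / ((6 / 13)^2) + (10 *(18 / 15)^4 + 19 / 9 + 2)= 188687 / 4500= 41.93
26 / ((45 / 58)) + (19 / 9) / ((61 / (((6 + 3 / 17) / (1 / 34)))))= 111938 / 2745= 40.78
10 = 10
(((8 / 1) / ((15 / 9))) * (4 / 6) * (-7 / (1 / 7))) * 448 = -351232 / 5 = -70246.40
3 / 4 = 0.75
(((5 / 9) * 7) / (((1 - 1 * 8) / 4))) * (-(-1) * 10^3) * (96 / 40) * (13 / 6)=-104000 / 9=-11555.56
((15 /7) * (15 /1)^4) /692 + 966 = 5438679 /4844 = 1122.77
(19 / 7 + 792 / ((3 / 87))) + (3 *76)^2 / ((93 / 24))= 7895749 / 217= 36385.94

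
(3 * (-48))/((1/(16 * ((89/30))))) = -34176/5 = -6835.20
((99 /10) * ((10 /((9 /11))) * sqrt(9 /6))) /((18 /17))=139.96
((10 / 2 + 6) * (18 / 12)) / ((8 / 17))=35.06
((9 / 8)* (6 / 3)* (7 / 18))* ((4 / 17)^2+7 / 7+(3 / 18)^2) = 78883 / 83232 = 0.95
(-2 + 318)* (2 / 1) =632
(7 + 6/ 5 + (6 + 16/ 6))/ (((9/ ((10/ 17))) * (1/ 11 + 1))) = 2783/ 2754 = 1.01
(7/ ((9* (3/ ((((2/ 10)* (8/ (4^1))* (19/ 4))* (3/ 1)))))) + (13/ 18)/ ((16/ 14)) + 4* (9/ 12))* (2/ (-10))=-3679/ 3600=-1.02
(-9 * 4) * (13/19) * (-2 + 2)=0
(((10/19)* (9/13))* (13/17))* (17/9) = 10/19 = 0.53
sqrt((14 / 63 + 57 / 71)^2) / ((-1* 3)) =-655 / 1917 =-0.34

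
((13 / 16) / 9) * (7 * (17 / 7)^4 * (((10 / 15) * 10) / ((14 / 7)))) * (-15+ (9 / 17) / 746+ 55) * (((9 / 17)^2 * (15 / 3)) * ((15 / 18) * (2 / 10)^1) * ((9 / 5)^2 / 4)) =9080980389 / 16376192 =554.52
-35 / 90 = -7 / 18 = -0.39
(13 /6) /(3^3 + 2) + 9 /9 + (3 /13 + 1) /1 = 5215 /2262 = 2.31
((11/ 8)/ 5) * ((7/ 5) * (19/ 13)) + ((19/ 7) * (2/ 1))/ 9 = 190969/ 163800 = 1.17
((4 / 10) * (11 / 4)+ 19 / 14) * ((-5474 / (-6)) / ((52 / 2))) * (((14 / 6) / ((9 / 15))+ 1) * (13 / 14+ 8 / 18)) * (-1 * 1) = -63990278 / 110565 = -578.76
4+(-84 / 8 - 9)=-31 / 2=-15.50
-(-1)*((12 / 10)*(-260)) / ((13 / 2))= -48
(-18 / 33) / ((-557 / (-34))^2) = -6936 / 3412739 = -0.00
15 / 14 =1.07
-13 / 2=-6.50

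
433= 433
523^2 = 273529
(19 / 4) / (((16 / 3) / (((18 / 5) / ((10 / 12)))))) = 1539 / 400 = 3.85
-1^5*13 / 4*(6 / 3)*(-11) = 143 / 2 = 71.50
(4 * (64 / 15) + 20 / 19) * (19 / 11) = 5164 / 165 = 31.30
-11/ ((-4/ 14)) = 77/ 2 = 38.50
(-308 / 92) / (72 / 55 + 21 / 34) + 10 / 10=-61121 / 82869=-0.74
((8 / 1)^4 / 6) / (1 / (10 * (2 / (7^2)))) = 40960 / 147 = 278.64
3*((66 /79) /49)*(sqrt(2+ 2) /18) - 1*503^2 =-979397817 /3871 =-253008.99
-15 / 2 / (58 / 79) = -1185 / 116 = -10.22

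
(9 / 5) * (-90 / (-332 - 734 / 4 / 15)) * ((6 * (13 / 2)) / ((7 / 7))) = 189540 / 10327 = 18.35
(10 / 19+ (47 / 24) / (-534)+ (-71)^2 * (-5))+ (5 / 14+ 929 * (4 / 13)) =-24918.27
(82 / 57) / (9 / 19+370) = 82 / 21117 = 0.00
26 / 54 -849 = -22910 / 27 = -848.52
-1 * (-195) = 195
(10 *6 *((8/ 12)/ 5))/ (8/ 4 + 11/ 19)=152/ 49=3.10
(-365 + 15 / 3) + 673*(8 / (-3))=-6464 / 3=-2154.67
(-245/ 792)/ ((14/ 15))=-175/ 528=-0.33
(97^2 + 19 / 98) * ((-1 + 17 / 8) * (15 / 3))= 41494545 / 784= 52926.72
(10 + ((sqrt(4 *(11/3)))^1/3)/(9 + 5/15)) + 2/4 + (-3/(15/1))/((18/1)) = sqrt(33)/42 + 472/45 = 10.63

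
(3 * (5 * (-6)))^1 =-90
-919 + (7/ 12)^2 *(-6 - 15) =-44455/ 48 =-926.15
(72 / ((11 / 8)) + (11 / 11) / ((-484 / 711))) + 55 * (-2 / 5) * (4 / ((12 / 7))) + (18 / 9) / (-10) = -4637 / 7260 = -0.64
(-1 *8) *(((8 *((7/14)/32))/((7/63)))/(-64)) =9/64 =0.14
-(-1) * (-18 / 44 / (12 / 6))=-9 / 44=-0.20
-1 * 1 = -1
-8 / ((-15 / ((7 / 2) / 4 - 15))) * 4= -452 / 15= -30.13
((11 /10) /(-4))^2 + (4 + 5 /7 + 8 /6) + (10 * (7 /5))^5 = 18071092141 /33600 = 537830.12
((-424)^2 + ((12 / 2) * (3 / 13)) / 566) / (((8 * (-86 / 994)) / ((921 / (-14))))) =43249340146983 / 2531152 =17086820.60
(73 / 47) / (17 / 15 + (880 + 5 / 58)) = 63510 / 36033067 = 0.00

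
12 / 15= 4 / 5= 0.80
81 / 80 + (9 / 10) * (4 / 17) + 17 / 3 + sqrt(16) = 10.89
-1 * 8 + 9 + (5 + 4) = 10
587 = 587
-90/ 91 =-0.99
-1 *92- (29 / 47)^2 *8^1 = -209956 / 2209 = -95.05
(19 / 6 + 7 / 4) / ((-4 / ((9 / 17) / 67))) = -0.01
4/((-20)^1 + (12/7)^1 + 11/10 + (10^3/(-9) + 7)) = -2520/76417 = -0.03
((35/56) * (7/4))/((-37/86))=-1505/592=-2.54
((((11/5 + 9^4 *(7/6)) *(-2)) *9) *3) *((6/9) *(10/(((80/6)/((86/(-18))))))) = 9877143/10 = 987714.30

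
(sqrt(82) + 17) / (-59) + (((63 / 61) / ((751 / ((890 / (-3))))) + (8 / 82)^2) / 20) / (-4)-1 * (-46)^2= -384612383697077 / 181739566760-sqrt(82) / 59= -2116.44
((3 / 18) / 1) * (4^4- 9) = 247 / 6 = 41.17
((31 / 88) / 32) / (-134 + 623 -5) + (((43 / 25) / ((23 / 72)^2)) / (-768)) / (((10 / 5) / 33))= -6526899209 / 18024934400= -0.36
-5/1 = -5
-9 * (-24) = 216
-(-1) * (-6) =-6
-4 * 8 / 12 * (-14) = 112 / 3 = 37.33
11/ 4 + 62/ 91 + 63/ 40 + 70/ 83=1767309/ 302120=5.85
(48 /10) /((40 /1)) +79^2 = 156028 /25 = 6241.12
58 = 58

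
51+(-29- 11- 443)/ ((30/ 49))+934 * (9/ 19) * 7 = 2359.05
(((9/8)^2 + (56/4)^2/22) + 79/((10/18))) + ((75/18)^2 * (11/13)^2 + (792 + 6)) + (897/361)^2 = 676083922531159/697728208320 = 968.98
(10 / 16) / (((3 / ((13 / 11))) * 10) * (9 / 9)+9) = 65 / 3576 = 0.02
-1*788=-788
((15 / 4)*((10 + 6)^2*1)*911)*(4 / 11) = 3498240 / 11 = 318021.82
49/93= 0.53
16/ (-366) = -0.04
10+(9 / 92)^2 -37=-228447 / 8464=-26.99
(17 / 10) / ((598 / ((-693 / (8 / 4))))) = -11781 / 11960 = -0.99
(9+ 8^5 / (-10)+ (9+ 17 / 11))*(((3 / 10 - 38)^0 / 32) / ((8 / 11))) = -179149 / 1280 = -139.96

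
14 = 14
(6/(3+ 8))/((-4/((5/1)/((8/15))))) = -225/176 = -1.28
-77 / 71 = -1.08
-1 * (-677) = 677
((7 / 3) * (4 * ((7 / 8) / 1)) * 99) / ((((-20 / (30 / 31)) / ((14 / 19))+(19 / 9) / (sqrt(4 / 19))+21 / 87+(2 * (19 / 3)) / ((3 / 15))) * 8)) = 47938760793 / 16569541325 -11394576963 * sqrt(19) / 132556330600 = 2.52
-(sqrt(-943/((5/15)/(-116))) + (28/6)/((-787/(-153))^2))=-2 * sqrt(82041) -109242/619369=-573.03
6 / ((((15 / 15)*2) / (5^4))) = 1875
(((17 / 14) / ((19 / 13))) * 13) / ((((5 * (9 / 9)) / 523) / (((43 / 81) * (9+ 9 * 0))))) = 64610897 / 11970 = 5397.74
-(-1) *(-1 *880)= -880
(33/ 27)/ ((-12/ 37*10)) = -407/ 1080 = -0.38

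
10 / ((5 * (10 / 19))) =19 / 5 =3.80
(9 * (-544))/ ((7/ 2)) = -9792/ 7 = -1398.86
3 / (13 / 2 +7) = 2 / 9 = 0.22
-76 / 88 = -19 / 22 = -0.86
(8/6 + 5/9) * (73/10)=1241/90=13.79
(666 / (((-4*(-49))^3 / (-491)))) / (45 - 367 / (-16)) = -163503 / 255768926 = -0.00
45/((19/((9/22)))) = 405/418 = 0.97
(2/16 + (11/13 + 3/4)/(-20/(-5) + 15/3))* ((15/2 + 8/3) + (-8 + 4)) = 10471/5616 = 1.86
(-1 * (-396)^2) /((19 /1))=-156816 /19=-8253.47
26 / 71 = 0.37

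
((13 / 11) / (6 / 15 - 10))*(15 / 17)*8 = -325 / 374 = -0.87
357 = 357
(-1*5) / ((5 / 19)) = -19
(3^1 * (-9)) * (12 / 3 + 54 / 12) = -229.50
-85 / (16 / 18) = -765 / 8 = -95.62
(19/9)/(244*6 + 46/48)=152/105477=0.00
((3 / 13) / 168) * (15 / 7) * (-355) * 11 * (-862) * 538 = 6791126925 / 1274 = 5330554.89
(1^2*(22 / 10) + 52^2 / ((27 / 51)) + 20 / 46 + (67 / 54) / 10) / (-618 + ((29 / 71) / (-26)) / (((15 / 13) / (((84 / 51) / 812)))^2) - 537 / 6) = -188839747251775 / 26144011975044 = -7.22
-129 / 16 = -8.06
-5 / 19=-0.26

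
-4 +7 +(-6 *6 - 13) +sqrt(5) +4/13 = -594/13 +sqrt(5) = -43.46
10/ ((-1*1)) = -10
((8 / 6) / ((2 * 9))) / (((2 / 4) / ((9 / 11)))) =4 / 33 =0.12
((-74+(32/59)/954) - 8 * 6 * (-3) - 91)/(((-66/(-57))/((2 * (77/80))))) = -78601271/2251440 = -34.91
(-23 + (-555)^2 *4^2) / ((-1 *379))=-4928377 / 379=-13003.63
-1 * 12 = -12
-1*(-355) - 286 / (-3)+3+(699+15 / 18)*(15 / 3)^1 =7905 / 2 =3952.50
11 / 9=1.22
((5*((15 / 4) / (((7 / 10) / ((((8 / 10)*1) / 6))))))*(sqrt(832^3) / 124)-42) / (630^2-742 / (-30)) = -90 / 850553 + 624000*sqrt(13) / 1291990007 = 0.00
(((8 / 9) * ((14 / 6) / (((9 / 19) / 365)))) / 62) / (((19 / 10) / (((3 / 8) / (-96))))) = -12775 / 241056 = -0.05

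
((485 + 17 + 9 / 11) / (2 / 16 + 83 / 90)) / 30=66372 / 4147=16.00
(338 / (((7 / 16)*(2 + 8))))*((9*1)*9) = 219024 / 35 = 6257.83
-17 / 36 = -0.47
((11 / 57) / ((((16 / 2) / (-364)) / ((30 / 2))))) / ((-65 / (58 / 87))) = 1.35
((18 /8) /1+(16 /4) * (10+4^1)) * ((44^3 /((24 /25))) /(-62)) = -7753075 /93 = -83366.40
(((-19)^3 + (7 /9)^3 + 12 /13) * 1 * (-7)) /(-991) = -454926752 /9391707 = -48.44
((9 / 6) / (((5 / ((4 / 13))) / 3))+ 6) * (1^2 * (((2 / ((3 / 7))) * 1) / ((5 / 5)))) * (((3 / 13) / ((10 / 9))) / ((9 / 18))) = 51408 / 4225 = 12.17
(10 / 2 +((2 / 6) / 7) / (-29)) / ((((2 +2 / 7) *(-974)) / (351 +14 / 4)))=-539549 / 677904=-0.80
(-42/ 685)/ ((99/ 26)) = -364/ 22605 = -0.02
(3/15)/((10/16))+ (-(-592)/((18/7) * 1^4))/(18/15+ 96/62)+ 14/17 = 84.91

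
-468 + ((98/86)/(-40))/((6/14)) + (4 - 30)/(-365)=-468.00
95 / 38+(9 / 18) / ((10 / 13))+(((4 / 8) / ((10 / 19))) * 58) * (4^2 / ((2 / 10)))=4411.15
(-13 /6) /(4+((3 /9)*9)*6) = -13 /132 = -0.10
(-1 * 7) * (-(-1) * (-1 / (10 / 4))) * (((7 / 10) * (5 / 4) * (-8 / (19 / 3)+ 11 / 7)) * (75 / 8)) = 4305 / 608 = 7.08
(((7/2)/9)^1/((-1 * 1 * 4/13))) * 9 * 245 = -22295/8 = -2786.88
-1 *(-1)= 1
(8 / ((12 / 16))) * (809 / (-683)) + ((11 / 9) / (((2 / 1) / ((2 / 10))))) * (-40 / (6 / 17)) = -488434 / 18441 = -26.49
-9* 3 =-27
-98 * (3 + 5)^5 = -3211264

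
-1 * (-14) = 14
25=25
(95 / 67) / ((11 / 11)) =95 / 67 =1.42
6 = 6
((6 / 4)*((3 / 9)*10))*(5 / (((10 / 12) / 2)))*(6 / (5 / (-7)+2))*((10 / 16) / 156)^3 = 0.00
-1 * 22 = -22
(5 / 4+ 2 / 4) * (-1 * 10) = -35 / 2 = -17.50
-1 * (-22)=22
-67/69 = -0.97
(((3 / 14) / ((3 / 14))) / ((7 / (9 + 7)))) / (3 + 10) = 16 / 91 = 0.18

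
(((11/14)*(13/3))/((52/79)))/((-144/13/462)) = -124267/576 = -215.74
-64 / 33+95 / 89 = -2561 / 2937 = -0.87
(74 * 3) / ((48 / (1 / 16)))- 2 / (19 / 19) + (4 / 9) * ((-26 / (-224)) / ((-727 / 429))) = -3402961 / 1954176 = -1.74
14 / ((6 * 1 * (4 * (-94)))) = -7 / 1128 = -0.01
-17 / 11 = -1.55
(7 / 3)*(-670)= -4690 / 3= -1563.33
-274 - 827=-1101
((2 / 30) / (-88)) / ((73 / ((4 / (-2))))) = 1 / 48180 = 0.00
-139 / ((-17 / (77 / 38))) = 10703 / 646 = 16.57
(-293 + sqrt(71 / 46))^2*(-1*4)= -340490.06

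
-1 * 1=-1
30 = 30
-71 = -71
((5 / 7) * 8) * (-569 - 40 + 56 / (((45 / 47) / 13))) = 7784 / 9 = 864.89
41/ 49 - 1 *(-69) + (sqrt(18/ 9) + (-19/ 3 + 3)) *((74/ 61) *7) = 518 *sqrt(2)/ 61 + 372406/ 8967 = 53.54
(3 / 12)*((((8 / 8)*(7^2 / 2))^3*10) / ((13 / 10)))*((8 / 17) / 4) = 2941225 / 884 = 3327.18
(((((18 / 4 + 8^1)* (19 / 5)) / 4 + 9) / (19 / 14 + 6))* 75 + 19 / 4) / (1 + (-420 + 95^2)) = 11204 / 443209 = 0.03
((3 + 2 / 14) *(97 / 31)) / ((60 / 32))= 17072 / 3255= 5.24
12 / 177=4 / 59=0.07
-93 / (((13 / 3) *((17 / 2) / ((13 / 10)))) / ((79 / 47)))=-22041 / 3995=-5.52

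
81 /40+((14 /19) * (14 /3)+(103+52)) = 365857 /2280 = 160.46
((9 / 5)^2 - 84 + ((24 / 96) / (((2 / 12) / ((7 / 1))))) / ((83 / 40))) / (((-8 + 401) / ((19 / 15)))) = -331607 / 1359125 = -0.24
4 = 4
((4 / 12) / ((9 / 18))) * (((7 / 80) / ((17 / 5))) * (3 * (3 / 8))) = 21 / 1088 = 0.02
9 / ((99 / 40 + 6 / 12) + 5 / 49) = 2.92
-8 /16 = -0.50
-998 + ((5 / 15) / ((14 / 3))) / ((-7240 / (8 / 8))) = -101157281 / 101360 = -998.00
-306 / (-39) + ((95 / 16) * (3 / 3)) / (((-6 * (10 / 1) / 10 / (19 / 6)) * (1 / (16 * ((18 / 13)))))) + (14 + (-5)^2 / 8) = -4623 / 104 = -44.45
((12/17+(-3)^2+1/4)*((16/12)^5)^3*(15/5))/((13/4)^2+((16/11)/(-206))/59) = 194370544571777024/918565633138095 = 211.60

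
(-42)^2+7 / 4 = 7063 / 4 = 1765.75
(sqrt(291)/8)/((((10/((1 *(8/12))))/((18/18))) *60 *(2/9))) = 0.01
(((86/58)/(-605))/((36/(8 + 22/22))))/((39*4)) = -43/10948080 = -0.00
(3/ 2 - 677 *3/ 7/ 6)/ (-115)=328/ 805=0.41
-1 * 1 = -1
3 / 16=0.19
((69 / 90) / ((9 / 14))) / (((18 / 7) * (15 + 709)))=1127 / 1759320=0.00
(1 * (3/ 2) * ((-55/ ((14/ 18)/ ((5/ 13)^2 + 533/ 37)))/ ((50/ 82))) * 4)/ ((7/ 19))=-42108991452/ 1531985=-27486.56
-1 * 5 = -5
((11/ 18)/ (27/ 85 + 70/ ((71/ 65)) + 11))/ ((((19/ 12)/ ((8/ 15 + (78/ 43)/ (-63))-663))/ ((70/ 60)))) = -39713724259/ 10037992068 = -3.96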